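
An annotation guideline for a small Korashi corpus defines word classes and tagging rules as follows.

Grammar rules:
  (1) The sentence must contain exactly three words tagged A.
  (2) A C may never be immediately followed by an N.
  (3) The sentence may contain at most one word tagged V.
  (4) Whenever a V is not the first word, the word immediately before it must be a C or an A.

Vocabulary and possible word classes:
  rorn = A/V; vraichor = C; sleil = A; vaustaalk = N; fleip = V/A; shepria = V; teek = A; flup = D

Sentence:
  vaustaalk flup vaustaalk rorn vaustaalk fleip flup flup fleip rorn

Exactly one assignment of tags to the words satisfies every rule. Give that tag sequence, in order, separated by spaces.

Candidates per position — 1:vaustaalk {N}; 2:flup {D}; 3:vaustaalk {N}; 4:rorn {A,V}; 5:vaustaalk {N}; 6:fleip {V,A}; 7:flup {D}; 8:flup {D}; 9:fleip {V,A}; 10:rorn {A,V}.
At position 4, choosing V makes rule 4 impossible to satisfy; hence A.
At position 6, choosing V makes rule 4 impossible to satisfy; hence A.
At position 9, choosing V makes rule 4 impossible to satisfy; hence A.
At position 10, choosing A makes rule 1 impossible to satisfy; hence V.
The unique satisfying tagging is: N D N A N A D D A V.
Rule-by-rule: rule 1 holds; rule 2 holds; rule 3 holds; rule 4 holds.

N D N A N A D D A V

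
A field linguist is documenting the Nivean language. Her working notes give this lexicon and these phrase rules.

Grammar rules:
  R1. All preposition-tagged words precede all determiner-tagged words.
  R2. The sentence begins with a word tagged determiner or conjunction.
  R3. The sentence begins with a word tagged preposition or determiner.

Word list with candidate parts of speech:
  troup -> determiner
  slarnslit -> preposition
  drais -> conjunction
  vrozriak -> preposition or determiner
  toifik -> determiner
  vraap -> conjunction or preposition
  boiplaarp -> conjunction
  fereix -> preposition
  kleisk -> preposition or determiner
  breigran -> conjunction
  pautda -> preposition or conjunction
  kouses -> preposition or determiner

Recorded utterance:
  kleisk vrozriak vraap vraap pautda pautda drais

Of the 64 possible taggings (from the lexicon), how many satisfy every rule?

1

Candidates per position — 1:kleisk {preposition,determiner}; 2:vrozriak {preposition,determiner}; 3:vraap {conjunction,preposition}; 4:vraap {conjunction,preposition}; 5:pautda {preposition,conjunction}; 6:pautda {preposition,conjunction}; 7:drais {conjunction}.
There are 64 candidate sequences in total.
The sequences that satisfy every rule: determiner determiner conjunction conjunction conjunction conjunction conjunction.
Count = 1.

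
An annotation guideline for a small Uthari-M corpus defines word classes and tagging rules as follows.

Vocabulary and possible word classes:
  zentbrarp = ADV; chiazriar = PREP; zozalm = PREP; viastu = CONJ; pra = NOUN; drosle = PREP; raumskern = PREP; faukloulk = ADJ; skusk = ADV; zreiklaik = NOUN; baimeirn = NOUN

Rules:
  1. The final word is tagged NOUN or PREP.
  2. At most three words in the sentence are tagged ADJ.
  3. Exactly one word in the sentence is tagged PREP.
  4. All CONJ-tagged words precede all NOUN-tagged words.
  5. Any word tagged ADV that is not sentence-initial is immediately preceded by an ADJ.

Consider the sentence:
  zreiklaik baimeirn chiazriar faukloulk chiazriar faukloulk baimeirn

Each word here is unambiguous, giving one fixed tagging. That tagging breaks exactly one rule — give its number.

3

Fixed tagging: NOUN NOUN PREP ADJ PREP ADJ NOUN.
Applying the rules: R1 ✓, R2 ✓, R3 ✗, R4 ✓, R5 ✓.
Only rule 3 fails.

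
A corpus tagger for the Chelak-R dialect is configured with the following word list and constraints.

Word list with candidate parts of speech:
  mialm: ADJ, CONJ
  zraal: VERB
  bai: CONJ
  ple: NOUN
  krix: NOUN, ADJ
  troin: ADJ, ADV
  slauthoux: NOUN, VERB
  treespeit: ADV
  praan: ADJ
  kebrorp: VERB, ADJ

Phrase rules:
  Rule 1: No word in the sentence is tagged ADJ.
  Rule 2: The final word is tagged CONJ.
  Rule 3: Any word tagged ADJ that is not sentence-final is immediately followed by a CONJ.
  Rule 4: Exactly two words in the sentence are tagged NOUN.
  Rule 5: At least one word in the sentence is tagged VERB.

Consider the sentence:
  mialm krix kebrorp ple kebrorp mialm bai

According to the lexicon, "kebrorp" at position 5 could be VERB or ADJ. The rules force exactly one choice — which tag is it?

Candidates per position — 1:mialm {ADJ,CONJ}; 2:krix {NOUN,ADJ}; 3:kebrorp {VERB,ADJ}; 4:ple {NOUN}; 5:kebrorp {VERB,ADJ}; 6:mialm {ADJ,CONJ}; 7:bai {CONJ}.
If word 1 were ADJ, no tagging could satisfy rule 1; so word 1 is CONJ.
If word 2 were ADJ, no tagging could satisfy rule 1; so word 2 is NOUN.
If word 3 were ADJ, no tagging could satisfy rule 1; so word 3 is VERB.
If word 5 were ADJ, no tagging could satisfy rule 1; so word 5 is VERB.
If word 6 were ADJ, no tagging could satisfy rule 1; so word 6 is CONJ.
That leaves exactly one tagging: CONJ NOUN VERB NOUN VERB CONJ CONJ.
Check: rule 1 ✓; rule 2 ✓; rule 3 ✓; rule 4 ✓; rule 5 ✓.

VERB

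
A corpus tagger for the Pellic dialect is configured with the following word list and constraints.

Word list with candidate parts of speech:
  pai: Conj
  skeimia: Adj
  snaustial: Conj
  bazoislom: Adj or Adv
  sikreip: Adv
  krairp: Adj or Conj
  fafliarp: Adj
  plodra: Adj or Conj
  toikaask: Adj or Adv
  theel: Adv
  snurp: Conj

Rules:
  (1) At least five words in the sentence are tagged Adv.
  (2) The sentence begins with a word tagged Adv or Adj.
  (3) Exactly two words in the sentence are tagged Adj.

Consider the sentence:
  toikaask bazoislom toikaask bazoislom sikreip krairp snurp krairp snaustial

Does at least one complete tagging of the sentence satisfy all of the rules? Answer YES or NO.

Candidates per position — 1:toikaask {Adj,Adv}; 2:bazoislom {Adj,Adv}; 3:toikaask {Adj,Adv}; 4:bazoislom {Adj,Adv}; 5:sikreip {Adv}; 6:krairp {Adj,Conj}; 7:snurp {Conj}; 8:krairp {Adj,Conj}; 9:snaustial {Conj}.
One satisfying assignment: Adv Adv Adv Adv Adv Adj Conj Adj Conj.
Rule-by-rule: rule 1 ok; rule 2 ok; rule 3 ok.

YES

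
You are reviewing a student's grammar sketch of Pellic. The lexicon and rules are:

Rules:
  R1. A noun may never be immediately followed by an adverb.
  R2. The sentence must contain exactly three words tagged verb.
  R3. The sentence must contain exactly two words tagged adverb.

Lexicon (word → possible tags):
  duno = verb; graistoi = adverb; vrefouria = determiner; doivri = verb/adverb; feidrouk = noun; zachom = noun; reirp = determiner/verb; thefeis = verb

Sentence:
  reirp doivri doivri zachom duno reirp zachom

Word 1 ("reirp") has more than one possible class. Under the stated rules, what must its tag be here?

verb

Candidates per position — 1:reirp {determiner,verb}; 2:doivri {verb,adverb}; 3:doivri {verb,adverb}; 4:zachom {noun}; 5:duno {verb}; 6:reirp {determiner,verb}; 7:zachom {noun}.
Word 2 cannot be verb — rule 3 would then fail for every completion. It is adverb.
Word 3 cannot be verb — rule 3 would then fail for every completion. It is adverb.
Word 6 cannot be determiner — rule 2 would then fail for every completion. It is verb.
Word 1 cannot be determiner — rule 2 would then fail for every completion. It is verb.
The unique satisfying tagging is: verb adverb adverb noun verb verb noun.
Rule-by-rule: rule 1 ✓; rule 2 ✓; rule 3 ✓.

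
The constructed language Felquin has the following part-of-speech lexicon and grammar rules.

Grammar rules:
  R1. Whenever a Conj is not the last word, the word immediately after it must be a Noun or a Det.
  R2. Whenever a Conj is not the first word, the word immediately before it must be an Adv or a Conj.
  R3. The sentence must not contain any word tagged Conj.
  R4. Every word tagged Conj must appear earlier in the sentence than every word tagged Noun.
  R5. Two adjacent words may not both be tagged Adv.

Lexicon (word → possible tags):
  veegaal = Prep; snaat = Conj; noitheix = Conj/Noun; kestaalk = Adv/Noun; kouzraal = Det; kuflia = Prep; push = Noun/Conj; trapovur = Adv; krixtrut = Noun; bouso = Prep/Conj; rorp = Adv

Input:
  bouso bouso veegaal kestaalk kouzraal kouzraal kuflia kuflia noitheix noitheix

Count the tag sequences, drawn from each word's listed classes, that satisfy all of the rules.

2

Candidates per position — 1:bouso {Prep,Conj}; 2:bouso {Prep,Conj}; 3:veegaal {Prep}; 4:kestaalk {Adv,Noun}; 5:kouzraal {Det}; 6:kouzraal {Det}; 7:kuflia {Prep}; 8:kuflia {Prep}; 9:noitheix {Conj,Noun}; 10:noitheix {Conj,Noun}.
There are 32 candidate sequences in total.
The sequences that satisfy every rule: Prep Prep Prep Adv Det Det Prep Prep Noun Noun; Prep Prep Prep Noun Det Det Prep Prep Noun Noun.
Count = 2.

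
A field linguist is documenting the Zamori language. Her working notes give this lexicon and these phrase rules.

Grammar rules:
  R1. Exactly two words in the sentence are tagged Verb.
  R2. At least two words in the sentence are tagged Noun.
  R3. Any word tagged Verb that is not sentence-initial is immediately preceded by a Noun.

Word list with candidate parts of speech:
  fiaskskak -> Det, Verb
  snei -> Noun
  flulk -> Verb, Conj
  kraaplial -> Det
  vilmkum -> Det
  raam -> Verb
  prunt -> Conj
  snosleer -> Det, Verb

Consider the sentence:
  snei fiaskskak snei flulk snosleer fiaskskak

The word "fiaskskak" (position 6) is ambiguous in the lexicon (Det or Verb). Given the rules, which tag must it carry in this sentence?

Det

Candidates per position — 1:snei {Noun}; 2:fiaskskak {Det,Verb}; 3:snei {Noun}; 4:flulk {Verb,Conj}; 5:snosleer {Det,Verb}; 6:fiaskskak {Det,Verb}.
At position 5, choosing Verb makes rule 3 impossible to satisfy; hence Det.
At position 6, choosing Verb makes rule 3 impossible to satisfy; hence Det.
At position 2, choosing Det makes rule 1 impossible to satisfy; hence Verb.
At position 4, choosing Conj makes rule 1 impossible to satisfy; hence Verb.
That leaves exactly one tagging: Noun Verb Noun Verb Det Det.
Checking: rule 1 satisfied; rule 2 satisfied; rule 3 satisfied.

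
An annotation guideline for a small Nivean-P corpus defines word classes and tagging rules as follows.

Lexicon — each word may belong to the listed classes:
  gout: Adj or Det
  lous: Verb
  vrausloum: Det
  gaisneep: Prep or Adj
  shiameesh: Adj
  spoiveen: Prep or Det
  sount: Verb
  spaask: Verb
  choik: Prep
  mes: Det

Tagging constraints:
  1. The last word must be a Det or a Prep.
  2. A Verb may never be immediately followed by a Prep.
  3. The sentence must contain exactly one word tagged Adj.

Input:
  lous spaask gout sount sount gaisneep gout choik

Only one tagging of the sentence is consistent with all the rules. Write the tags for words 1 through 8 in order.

Candidates per position — 1:lous {Verb}; 2:spaask {Verb}; 3:gout {Adj,Det}; 4:sount {Verb}; 5:sount {Verb}; 6:gaisneep {Prep,Adj}; 7:gout {Adj,Det}; 8:choik {Prep}.
Position 6: Prep is ruled out by rule 2; that leaves Adj.
Position 7: Adj is ruled out by rule 3; that leaves Det.
Position 3: Adj is ruled out by rule 3; that leaves Det.
The unique satisfying tagging is: Verb Verb Det Verb Verb Adj Det Prep.
Verifying each rule — rule 1 ok; rule 2 ok; rule 3 ok.

Verb Verb Det Verb Verb Adj Det Prep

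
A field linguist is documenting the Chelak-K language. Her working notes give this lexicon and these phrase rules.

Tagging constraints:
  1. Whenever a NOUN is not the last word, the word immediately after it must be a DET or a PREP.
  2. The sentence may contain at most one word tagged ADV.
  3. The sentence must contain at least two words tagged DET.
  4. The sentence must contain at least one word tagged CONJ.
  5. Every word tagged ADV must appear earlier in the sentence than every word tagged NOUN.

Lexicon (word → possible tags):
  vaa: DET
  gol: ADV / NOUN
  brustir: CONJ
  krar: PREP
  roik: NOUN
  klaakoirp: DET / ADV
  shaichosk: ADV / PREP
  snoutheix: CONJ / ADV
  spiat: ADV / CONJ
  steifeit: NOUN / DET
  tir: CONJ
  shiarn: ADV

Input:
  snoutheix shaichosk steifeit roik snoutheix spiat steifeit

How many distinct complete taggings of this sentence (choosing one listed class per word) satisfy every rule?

Candidates per position — 1:snoutheix {CONJ,ADV}; 2:shaichosk {ADV,PREP}; 3:steifeit {NOUN,DET}; 4:roik {NOUN}; 5:snoutheix {CONJ,ADV}; 6:spiat {ADV,CONJ}; 7:steifeit {NOUN,DET}.
There are 64 candidate sequences in total.
Rule 1 cannot be satisfied by any choice of tags from the lexicon.
So there is no consistent tagging.
Count = 0.

0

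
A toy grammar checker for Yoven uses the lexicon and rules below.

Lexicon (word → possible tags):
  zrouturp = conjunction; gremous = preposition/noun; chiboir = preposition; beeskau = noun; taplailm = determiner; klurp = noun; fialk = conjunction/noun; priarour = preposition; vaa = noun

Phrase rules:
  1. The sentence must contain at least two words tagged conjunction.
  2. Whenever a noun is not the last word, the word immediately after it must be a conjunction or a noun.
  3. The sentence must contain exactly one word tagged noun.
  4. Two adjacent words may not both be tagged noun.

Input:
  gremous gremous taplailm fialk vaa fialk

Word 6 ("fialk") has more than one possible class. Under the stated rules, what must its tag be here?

conjunction

Candidates per position — 1:gremous {preposition,noun}; 2:gremous {preposition,noun}; 3:taplailm {determiner}; 4:fialk {conjunction,noun}; 5:vaa {noun}; 6:fialk {conjunction,noun}.
At position 1, choosing noun makes rule 2 impossible to satisfy; hence preposition.
At position 2, choosing noun makes rule 2 impossible to satisfy; hence preposition.
At position 4, choosing noun makes rule 1 impossible to satisfy; hence conjunction.
At position 6, choosing noun makes rule 1 impossible to satisfy; hence conjunction.
The unique satisfying tagging is: preposition preposition determiner conjunction noun conjunction.
Rule-by-rule: rule 1 ✓; rule 2 ✓; rule 3 ✓; rule 4 ✓.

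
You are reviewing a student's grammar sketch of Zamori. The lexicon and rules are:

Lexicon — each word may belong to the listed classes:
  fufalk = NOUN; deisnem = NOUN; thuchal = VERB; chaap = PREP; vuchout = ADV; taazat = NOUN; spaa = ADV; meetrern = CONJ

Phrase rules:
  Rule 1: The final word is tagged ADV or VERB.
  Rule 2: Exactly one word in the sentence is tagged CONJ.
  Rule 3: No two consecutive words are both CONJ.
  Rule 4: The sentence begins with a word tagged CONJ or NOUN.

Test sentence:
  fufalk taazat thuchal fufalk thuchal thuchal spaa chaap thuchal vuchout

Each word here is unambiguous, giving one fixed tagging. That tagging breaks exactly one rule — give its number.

2

Fixed tagging: NOUN NOUN VERB NOUN VERB VERB ADV PREP VERB ADV.
Rule check: R1 holds, R2 violated, R3 holds, R4 holds.
Only rule 2 fails.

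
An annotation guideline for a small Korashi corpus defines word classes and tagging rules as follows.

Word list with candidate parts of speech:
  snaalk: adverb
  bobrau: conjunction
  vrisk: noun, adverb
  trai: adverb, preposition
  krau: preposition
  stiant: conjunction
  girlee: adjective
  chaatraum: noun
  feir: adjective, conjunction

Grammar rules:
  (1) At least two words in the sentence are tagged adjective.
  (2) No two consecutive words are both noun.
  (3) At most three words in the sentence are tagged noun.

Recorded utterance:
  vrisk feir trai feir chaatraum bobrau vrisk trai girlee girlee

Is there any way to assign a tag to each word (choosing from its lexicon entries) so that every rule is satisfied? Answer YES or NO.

YES

Candidates per position — 1:vrisk {noun,adverb}; 2:feir {adjective,conjunction}; 3:trai {adverb,preposition}; 4:feir {adjective,conjunction}; 5:chaatraum {noun}; 6:bobrau {conjunction}; 7:vrisk {noun,adverb}; 8:trai {adverb,preposition}; 9:girlee {adjective}; 10:girlee {adjective}.
One satisfying assignment: adverb adjective adverb conjunction noun conjunction noun preposition adjective adjective.
Checking: rule 1 ✓; rule 2 ✓; rule 3 ✓.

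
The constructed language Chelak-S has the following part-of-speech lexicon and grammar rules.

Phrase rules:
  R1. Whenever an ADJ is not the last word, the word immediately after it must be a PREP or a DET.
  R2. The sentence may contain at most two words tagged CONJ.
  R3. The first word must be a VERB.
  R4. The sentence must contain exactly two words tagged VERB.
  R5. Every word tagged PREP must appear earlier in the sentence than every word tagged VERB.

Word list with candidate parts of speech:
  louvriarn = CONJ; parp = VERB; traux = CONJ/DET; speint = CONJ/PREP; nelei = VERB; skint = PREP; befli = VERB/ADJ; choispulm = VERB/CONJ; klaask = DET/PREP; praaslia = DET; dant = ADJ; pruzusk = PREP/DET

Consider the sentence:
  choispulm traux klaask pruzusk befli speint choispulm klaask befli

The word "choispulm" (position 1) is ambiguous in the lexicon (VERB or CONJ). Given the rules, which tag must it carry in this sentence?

Candidates per position — 1:choispulm {VERB,CONJ}; 2:traux {CONJ,DET}; 3:klaask {DET,PREP}; 4:pruzusk {PREP,DET}; 5:befli {VERB,ADJ}; 6:speint {CONJ,PREP}; 7:choispulm {VERB,CONJ}; 8:klaask {DET,PREP}; 9:befli {VERB,ADJ}.
Position 1: CONJ is ruled out by rule 3; that leaves VERB.
Position 3: PREP is ruled out by rule 5; that leaves DET.
Position 4: PREP is ruled out by rule 5; that leaves DET.
Position 6: PREP is ruled out by rule 5; that leaves CONJ.
Position 8: PREP is ruled out by rule 5; that leaves DET.
Position 5: ADJ is ruled out by rule 1; that leaves VERB.
Position 7: VERB is ruled out by rule 4; that leaves CONJ.
Position 9: VERB is ruled out by rule 4; that leaves ADJ.
Position 2: CONJ is ruled out by rule 2; that leaves DET.
The unique satisfying tagging is: VERB DET DET DET VERB CONJ CONJ DET ADJ.
Checking: rule 1 satisfied; rule 2 satisfied; rule 3 satisfied; rule 4 satisfied; rule 5 satisfied.

VERB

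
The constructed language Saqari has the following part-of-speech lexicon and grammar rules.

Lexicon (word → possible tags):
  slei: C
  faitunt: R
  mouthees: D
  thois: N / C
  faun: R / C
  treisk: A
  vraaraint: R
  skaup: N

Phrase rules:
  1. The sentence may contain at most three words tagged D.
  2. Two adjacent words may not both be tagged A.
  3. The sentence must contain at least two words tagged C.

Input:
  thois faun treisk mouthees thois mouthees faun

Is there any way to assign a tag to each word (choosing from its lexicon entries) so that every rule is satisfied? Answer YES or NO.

YES

Candidates per position — 1:thois {N,C}; 2:faun {R,C}; 3:treisk {A}; 4:mouthees {D}; 5:thois {N,C}; 6:mouthees {D}; 7:faun {R,C}.
One satisfying assignment: C C A D C D C.
Checking: rule 1 satisfied; rule 2 satisfied; rule 3 satisfied.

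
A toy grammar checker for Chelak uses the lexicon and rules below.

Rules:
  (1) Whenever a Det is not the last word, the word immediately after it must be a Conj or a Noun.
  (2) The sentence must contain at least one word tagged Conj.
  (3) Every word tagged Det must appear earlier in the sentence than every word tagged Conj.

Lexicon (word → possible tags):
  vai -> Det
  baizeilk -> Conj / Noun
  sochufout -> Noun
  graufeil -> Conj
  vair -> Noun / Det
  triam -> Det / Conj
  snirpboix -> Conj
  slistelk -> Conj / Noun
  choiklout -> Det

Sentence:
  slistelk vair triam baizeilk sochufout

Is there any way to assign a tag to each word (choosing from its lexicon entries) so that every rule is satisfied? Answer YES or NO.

YES

Candidates per position — 1:slistelk {Conj,Noun}; 2:vair {Noun,Det}; 3:triam {Det,Conj}; 4:baizeilk {Conj,Noun}; 5:sochufout {Noun}.
One satisfying assignment: Conj Noun Conj Conj Noun.
Verifying each rule — rule 1 satisfied; rule 2 satisfied; rule 3 satisfied.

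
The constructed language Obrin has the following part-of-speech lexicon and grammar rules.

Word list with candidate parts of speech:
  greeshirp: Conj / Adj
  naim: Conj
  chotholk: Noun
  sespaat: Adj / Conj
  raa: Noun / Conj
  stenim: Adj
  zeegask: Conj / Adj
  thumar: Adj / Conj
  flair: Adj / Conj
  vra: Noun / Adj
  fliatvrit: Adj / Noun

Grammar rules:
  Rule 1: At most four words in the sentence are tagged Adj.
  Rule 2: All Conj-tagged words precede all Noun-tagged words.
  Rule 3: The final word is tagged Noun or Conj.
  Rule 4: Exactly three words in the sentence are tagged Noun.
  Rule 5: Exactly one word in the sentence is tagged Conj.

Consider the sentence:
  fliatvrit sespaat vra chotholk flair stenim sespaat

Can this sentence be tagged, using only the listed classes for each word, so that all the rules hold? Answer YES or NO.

NO

Candidates per position — 1:fliatvrit {Adj,Noun}; 2:sespaat {Adj,Conj}; 3:vra {Noun,Adj}; 4:chotholk {Noun}; 5:flair {Adj,Conj}; 6:stenim {Adj}; 7:sespaat {Adj,Conj}.
Every candidate sequence violates at least one rule; no consistent tagging exists.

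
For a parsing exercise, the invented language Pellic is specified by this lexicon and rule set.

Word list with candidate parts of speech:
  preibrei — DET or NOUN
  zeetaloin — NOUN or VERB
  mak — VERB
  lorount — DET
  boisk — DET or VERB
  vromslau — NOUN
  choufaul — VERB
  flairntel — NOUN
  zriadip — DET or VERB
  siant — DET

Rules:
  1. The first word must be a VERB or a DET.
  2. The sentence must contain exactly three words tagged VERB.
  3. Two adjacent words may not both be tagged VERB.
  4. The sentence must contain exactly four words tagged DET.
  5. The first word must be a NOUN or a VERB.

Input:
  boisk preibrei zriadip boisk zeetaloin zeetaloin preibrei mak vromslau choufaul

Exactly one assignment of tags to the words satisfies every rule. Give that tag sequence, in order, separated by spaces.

Candidates per position — 1:boisk {DET,VERB}; 2:preibrei {DET,NOUN}; 3:zriadip {DET,VERB}; 4:boisk {DET,VERB}; 5:zeetaloin {NOUN,VERB}; 6:zeetaloin {NOUN,VERB}; 7:preibrei {DET,NOUN}; 8:mak {VERB}; 9:vromslau {NOUN}; 10:choufaul {VERB}.
At position 1, choosing DET makes rule 5 impossible to satisfy; hence VERB.
At position 2, choosing NOUN makes rule 4 impossible to satisfy; hence DET.
At position 3, choosing VERB makes rule 2 impossible to satisfy; hence DET.
At position 4, choosing VERB makes rule 2 impossible to satisfy; hence DET.
At position 5, choosing VERB makes rule 2 impossible to satisfy; hence NOUN.
At position 6, choosing VERB makes rule 2 impossible to satisfy; hence NOUN.
At position 7, choosing NOUN makes rule 4 impossible to satisfy; hence DET.
So the tagging must be: VERB DET DET DET NOUN NOUN DET VERB NOUN VERB.
Verifying each rule — rule 1 ✓; rule 2 ✓; rule 3 ✓; rule 4 ✓; rule 5 ✓.

VERB DET DET DET NOUN NOUN DET VERB NOUN VERB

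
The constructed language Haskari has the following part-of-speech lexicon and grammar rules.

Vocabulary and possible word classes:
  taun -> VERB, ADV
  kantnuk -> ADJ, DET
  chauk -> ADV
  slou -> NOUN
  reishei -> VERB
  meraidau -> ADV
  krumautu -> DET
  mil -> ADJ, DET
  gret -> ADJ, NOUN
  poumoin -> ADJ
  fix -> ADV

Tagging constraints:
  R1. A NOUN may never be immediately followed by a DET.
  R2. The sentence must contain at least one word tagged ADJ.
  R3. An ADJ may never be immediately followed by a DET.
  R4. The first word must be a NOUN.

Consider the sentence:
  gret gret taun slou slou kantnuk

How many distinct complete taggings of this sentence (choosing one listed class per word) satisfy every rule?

Candidates per position — 1:gret {ADJ,NOUN}; 2:gret {ADJ,NOUN}; 3:taun {VERB,ADV}; 4:slou {NOUN}; 5:slou {NOUN}; 6:kantnuk {ADJ,DET}.
There are 16 candidate sequences in total.
The sequences that satisfy every rule: NOUN ADJ VERB NOUN NOUN ADJ; NOUN ADJ ADV NOUN NOUN ADJ; NOUN NOUN VERB NOUN NOUN ADJ; NOUN NOUN ADV NOUN NOUN ADJ.
Count = 4.

4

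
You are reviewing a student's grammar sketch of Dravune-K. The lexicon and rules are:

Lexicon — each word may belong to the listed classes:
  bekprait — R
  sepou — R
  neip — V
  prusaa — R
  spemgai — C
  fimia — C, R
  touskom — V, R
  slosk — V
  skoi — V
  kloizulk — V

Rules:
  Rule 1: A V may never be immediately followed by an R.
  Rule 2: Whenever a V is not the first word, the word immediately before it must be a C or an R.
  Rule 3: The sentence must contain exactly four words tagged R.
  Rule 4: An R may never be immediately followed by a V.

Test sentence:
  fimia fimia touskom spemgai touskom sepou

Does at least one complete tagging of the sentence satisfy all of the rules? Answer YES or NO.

Candidates per position — 1:fimia {C,R}; 2:fimia {C,R}; 3:touskom {V,R}; 4:spemgai {C}; 5:touskom {V,R}; 6:sepou {R}.
One satisfying assignment: C R R C R R.
Check: rule 1 ok; rule 2 ok; rule 3 ok; rule 4 ok.

YES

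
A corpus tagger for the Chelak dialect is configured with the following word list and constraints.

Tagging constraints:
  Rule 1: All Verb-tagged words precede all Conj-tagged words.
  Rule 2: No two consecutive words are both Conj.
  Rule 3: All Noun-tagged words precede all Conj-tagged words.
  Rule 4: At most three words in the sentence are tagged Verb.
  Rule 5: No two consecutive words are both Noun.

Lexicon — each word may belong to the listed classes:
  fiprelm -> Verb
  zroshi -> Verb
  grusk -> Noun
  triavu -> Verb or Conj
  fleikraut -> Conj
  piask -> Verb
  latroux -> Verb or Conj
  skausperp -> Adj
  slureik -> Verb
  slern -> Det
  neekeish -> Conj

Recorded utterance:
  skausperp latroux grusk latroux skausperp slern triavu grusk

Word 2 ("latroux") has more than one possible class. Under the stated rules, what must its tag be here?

Candidates per position — 1:skausperp {Adj}; 2:latroux {Verb,Conj}; 3:grusk {Noun}; 4:latroux {Verb,Conj}; 5:skausperp {Adj}; 6:slern {Det}; 7:triavu {Verb,Conj}; 8:grusk {Noun}.
At position 2, choosing Conj makes rule 3 impossible to satisfy; hence Verb.
At position 4, choosing Conj makes rule 3 impossible to satisfy; hence Verb.
At position 7, choosing Conj makes rule 3 impossible to satisfy; hence Verb.
That leaves exactly one tagging: Adj Verb Noun Verb Adj Det Verb Noun.
Check: rule 1 ✓; rule 2 ✓; rule 3 ✓; rule 4 ✓; rule 5 ✓.

Verb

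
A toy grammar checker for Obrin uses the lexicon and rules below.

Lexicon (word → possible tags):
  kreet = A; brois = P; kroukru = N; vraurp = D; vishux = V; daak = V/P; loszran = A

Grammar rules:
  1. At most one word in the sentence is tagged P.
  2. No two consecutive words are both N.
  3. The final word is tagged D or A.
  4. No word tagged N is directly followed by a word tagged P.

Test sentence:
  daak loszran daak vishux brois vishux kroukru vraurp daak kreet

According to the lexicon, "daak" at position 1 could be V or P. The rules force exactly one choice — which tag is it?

V

Candidates per position — 1:daak {V,P}; 2:loszran {A}; 3:daak {V,P}; 4:vishux {V}; 5:brois {P}; 6:vishux {V}; 7:kroukru {N}; 8:vraurp {D}; 9:daak {V,P}; 10:kreet {A}.
Word 1 cannot be P — rule 1 would then fail for every completion. It is V.
Word 3 cannot be P — rule 1 would then fail for every completion. It is V.
Word 9 cannot be P — rule 1 would then fail for every completion. It is V.
The only consistent sequence is: V A V V P V N D V A.
Check: rule 1 ✓; rule 2 ✓; rule 3 ✓; rule 4 ✓.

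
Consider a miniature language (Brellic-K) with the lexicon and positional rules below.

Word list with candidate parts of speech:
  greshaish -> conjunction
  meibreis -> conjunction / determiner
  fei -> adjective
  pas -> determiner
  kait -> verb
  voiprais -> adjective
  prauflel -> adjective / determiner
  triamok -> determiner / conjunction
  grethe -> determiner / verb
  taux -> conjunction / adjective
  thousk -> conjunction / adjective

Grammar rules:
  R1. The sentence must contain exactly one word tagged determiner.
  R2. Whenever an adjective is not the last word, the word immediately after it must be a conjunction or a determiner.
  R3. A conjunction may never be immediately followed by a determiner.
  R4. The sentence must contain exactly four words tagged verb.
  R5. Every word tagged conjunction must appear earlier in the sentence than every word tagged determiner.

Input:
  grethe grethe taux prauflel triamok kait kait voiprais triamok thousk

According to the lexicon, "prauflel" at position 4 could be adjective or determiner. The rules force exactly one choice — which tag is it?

adjective

Candidates per position — 1:grethe {determiner,verb}; 2:grethe {determiner,verb}; 3:taux {conjunction,adjective}; 4:prauflel {adjective,determiner}; 5:triamok {determiner,conjunction}; 6:kait {verb}; 7:kait {verb}; 8:voiprais {adjective}; 9:triamok {determiner,conjunction}; 10:thousk {conjunction,adjective}.
Position 1: determiner is ruled out by rule 4; that leaves verb.
Position 2: determiner is ruled out by rule 4; that leaves verb.
Position 4: the remaining choice is settled jointly with positions 3, 5, 9, 10 — only adjective at position 4 is part of a tagging that satisfies every rule.
So the tagging must be: verb verb conjunction adjective conjunction verb verb adjective determiner adjective.
Verifying each rule — rule 1 satisfied; rule 2 satisfied; rule 3 satisfied; rule 4 satisfied; rule 5 satisfied.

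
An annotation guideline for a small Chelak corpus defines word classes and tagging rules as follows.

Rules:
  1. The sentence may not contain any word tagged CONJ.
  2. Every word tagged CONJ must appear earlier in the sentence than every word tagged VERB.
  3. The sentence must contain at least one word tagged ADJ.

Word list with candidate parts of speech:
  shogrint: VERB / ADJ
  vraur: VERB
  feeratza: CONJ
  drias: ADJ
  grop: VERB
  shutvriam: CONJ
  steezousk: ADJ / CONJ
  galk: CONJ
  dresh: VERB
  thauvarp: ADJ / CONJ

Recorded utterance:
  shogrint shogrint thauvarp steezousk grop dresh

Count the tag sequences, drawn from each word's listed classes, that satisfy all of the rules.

4

Candidates per position — 1:shogrint {VERB,ADJ}; 2:shogrint {VERB,ADJ}; 3:thauvarp {ADJ,CONJ}; 4:steezousk {ADJ,CONJ}; 5:grop {VERB}; 6:dresh {VERB}.
There are 16 candidate sequences in total.
The sequences that satisfy every rule: VERB VERB ADJ ADJ VERB VERB; VERB ADJ ADJ ADJ VERB VERB; ADJ VERB ADJ ADJ VERB VERB; ADJ ADJ ADJ ADJ VERB VERB.
Count = 4.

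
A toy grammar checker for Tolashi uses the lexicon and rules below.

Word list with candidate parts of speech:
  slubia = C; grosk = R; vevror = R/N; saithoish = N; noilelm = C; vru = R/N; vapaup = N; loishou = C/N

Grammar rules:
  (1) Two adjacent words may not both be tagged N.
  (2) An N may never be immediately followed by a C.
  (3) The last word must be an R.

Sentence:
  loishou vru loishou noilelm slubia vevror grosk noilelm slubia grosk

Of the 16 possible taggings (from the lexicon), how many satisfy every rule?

4

Candidates per position — 1:loishou {C,N}; 2:vru {R,N}; 3:loishou {C,N}; 4:noilelm {C}; 5:slubia {C}; 6:vevror {R,N}; 7:grosk {R}; 8:noilelm {C}; 9:slubia {C}; 10:grosk {R}.
There are 16 candidate sequences in total.
The sequences that satisfy every rule: C R C C C R R C C R; C R C C C N R C C R; N R C C C R R C C R; N R C C C N R C C R.
Count = 4.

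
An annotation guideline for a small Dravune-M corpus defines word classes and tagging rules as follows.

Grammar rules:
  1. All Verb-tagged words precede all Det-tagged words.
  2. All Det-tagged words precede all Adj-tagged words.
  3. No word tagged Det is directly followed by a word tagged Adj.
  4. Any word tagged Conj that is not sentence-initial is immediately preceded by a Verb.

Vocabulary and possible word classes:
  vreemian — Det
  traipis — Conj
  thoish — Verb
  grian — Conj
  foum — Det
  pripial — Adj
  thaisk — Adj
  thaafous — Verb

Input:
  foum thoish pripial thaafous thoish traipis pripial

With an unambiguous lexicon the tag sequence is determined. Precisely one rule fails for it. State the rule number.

Fixed tagging: Det Verb Adj Verb Verb Conj Adj.
Checking each rule: R1 ✗, R2 ✓, R3 ✓, R4 ✓.
Only rule 1 fails.

1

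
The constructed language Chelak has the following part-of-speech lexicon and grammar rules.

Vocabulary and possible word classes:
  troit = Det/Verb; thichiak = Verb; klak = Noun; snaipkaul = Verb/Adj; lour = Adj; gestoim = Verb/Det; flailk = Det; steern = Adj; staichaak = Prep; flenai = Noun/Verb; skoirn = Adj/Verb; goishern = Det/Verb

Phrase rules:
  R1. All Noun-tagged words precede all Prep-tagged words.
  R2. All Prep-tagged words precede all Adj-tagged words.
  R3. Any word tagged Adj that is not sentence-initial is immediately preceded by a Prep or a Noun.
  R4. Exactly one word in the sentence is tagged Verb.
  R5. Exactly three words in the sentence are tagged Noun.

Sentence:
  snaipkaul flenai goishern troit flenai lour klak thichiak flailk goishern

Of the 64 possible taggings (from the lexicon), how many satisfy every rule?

1

Candidates per position — 1:snaipkaul {Verb,Adj}; 2:flenai {Noun,Verb}; 3:goishern {Det,Verb}; 4:troit {Det,Verb}; 5:flenai {Noun,Verb}; 6:lour {Adj}; 7:klak {Noun}; 8:thichiak {Verb}; 9:flailk {Det}; 10:goishern {Det,Verb}.
There are 64 candidate sequences in total.
The sequences that satisfy every rule: Adj Noun Det Det Noun Adj Noun Verb Det Det.
Count = 1.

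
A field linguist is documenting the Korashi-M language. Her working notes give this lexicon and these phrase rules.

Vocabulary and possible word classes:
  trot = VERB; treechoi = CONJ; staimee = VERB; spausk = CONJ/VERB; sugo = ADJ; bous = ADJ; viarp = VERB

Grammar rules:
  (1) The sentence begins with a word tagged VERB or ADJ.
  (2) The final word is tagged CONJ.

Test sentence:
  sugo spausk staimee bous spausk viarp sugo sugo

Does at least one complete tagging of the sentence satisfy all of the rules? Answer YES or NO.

Candidates per position — 1:sugo {ADJ}; 2:spausk {CONJ,VERB}; 3:staimee {VERB}; 4:bous {ADJ}; 5:spausk {CONJ,VERB}; 6:viarp {VERB}; 7:sugo {ADJ}; 8:sugo {ADJ}.
Rule 2 cannot be satisfied by any choice of tags from the lexicon.
So there is no consistent tagging.

NO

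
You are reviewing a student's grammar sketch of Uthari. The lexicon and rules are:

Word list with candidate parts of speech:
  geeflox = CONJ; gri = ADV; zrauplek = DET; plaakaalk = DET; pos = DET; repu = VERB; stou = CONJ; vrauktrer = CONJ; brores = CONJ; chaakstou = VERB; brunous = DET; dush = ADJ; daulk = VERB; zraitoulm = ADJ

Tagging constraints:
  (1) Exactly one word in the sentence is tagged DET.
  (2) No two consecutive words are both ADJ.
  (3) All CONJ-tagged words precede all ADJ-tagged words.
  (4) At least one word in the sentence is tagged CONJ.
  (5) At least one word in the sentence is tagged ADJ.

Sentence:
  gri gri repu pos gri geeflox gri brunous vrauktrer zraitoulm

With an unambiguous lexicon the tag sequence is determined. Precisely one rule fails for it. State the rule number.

Fixed tagging: ADV ADV VERB DET ADV CONJ ADV DET CONJ ADJ.
Applying the rules: R1 ✗, R2 ✓, R3 ✓, R4 ✓, R5 ✓.
Only rule 1 fails.

1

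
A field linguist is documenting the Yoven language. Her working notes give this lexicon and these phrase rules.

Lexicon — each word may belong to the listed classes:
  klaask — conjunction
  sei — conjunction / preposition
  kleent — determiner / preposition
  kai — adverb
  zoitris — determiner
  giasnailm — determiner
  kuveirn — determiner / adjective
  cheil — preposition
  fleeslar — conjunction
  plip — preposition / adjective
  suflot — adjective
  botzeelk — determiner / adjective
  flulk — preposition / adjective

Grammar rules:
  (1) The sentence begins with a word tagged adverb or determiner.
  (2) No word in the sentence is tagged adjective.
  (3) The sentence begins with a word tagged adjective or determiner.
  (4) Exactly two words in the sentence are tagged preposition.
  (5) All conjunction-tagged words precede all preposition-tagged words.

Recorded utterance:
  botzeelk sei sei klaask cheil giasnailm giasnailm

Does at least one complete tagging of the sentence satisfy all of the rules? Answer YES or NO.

NO

Candidates per position — 1:botzeelk {determiner,adjective}; 2:sei {conjunction,preposition}; 3:sei {conjunction,preposition}; 4:klaask {conjunction}; 5:cheil {preposition}; 6:giasnailm {determiner}; 7:giasnailm {determiner}.
Every candidate sequence violates at least one rule; no consistent tagging exists.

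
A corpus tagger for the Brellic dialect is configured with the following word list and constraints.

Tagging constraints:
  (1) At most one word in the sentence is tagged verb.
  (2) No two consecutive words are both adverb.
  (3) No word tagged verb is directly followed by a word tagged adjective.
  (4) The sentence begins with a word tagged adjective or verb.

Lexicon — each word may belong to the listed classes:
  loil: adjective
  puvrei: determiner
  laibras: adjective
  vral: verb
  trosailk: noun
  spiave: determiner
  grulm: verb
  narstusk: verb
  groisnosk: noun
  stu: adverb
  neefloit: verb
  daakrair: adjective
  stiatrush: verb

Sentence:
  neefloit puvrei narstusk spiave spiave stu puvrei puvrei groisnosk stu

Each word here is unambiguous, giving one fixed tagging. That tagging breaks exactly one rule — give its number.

Fixed tagging: verb determiner verb determiner determiner adverb determiner determiner noun adverb.
Rule check: R1 fails, R2 ok, R3 ok, R4 ok.
Only rule 1 fails.

1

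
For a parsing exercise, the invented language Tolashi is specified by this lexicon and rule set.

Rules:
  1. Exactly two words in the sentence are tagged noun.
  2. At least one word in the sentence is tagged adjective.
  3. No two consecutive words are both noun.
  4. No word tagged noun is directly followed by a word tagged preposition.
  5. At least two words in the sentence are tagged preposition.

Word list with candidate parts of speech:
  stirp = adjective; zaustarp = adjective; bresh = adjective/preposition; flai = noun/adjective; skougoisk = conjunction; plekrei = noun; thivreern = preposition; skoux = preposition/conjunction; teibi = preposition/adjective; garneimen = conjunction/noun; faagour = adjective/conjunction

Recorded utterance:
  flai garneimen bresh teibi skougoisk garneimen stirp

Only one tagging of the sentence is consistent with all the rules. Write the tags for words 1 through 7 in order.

noun conjunction preposition preposition conjunction noun adjective

Candidates per position — 1:flai {noun,adjective}; 2:garneimen {conjunction,noun}; 3:bresh {adjective,preposition}; 4:teibi {preposition,adjective}; 5:skougoisk {conjunction}; 6:garneimen {conjunction,noun}; 7:stirp {adjective}.
If word 3 were adjective, no tagging could satisfy rule 5; so word 3 is preposition.
If word 4 were adjective, no tagging could satisfy rule 5; so word 4 is preposition.
If word 2 were noun, no tagging could satisfy rule 4; so word 2 is conjunction.
If word 6 were conjunction, no tagging could satisfy rule 1; so word 6 is noun.
If word 1 were adjective, no tagging could satisfy rule 1; so word 1 is noun.
The only consistent sequence is: noun conjunction preposition preposition conjunction noun adjective.
Check: rule 1 ✓; rule 2 ✓; rule 3 ✓; rule 4 ✓; rule 5 ✓.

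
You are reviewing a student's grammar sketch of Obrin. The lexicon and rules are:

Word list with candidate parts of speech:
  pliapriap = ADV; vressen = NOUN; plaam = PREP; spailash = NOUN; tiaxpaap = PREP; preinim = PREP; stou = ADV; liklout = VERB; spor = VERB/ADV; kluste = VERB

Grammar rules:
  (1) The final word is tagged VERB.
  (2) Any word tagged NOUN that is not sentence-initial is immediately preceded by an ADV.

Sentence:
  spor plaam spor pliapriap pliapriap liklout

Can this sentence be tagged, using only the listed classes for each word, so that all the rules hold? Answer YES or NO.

Candidates per position — 1:spor {VERB,ADV}; 2:plaam {PREP}; 3:spor {VERB,ADV}; 4:pliapriap {ADV}; 5:pliapriap {ADV}; 6:liklout {VERB}.
One satisfying assignment: VERB PREP ADV ADV ADV VERB.
Check: rule 1 ✓; rule 2 ✓.

YES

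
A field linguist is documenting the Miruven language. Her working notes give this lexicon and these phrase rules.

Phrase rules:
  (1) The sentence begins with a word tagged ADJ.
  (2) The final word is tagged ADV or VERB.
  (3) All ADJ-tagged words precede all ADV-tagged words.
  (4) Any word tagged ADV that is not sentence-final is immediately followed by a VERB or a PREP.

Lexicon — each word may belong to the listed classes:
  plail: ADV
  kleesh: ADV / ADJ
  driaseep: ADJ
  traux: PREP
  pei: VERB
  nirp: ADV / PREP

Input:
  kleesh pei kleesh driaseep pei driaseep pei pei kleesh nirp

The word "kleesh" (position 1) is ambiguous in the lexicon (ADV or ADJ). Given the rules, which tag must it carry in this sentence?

ADJ

Candidates per position — 1:kleesh {ADV,ADJ}; 2:pei {VERB}; 3:kleesh {ADV,ADJ}; 4:driaseep {ADJ}; 5:pei {VERB}; 6:driaseep {ADJ}; 7:pei {VERB}; 8:pei {VERB}; 9:kleesh {ADV,ADJ}; 10:nirp {ADV,PREP}.
At position 1, choosing ADV makes rule 1 impossible to satisfy; hence ADJ.
At position 3, choosing ADV makes rule 3 impossible to satisfy; hence ADJ.
At position 10, choosing PREP makes rule 2 impossible to satisfy; hence ADV.
At position 9, choosing ADV makes rule 4 impossible to satisfy; hence ADJ.
The unique satisfying tagging is: ADJ VERB ADJ ADJ VERB ADJ VERB VERB ADJ ADV.
Checking: rule 1 satisfied; rule 2 satisfied; rule 3 satisfied; rule 4 satisfied.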